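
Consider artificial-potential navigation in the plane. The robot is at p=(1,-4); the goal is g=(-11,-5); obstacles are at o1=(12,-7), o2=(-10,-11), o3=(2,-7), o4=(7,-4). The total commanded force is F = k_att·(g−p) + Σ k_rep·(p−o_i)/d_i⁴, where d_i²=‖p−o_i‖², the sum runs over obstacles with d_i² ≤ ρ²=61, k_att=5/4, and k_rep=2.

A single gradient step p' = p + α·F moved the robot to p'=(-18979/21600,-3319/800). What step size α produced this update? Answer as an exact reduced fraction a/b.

F_att = 5/4·(g−p) = 5/4·(-12,-1) = (-15.0000,-1.2500)
o1: d²=130 > ρ²=61 → inactive
o2: d²=170 > ρ²=61 → inactive
o3: d²=10 ≤ ρ²=61; F_rep = 2·(-1,3)/10² = (-0.0200,0.0600)
o4: d²=36 ≤ ρ²=61; F_rep = 2·(-6,0)/36² = (-0.0093,0.0000)
F = F_att + ΣF_rep = (-15.0293,-1.1900)
Δp = p'−p = (-1.8787,-0.1487); α = Δx/Fx = (-40579/21600) / (-40579/2700) = 1/8
check: Δy/Fy = (-119/800) / (-119/100) = 1/8 ✓

α = 1/8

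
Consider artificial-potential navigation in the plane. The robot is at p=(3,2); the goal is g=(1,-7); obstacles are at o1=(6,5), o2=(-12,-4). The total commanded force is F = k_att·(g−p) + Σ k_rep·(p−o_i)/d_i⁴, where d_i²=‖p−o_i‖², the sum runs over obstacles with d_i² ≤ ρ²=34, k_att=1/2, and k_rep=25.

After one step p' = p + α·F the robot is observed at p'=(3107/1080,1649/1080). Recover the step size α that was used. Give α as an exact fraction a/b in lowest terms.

α = 1/10

F_att = 1/2·(g−p) = 1/2·(-2,-9) = (-1.0000,-4.5000)
o1: d²=18 ≤ ρ²=34; F_rep = 25·(-3,-3)/18² = (-0.2315,-0.2315)
o2: d²=261 > ρ²=34 → inactive
F = F_att + ΣF_rep = (-1.2315,-4.7315)
Δp = p'−p = (-0.1231,-0.4731); α = Δx/Fx = (-133/1080) / (-133/108) = 1/10
check: Δy/Fy = (-511/1080) / (-511/108) = 1/10 ✓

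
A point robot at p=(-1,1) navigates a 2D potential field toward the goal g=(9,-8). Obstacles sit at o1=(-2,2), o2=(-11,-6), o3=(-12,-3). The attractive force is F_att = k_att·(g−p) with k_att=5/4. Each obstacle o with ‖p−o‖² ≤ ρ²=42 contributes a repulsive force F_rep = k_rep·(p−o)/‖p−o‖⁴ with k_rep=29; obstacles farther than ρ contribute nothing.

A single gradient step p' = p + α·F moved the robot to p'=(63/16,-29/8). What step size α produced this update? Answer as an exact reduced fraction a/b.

α = 1/4

F_att = 5/4·(g−p) = 5/4·(10,-9) = (12.5000,-11.2500)
o1: d²=2 ≤ ρ²=42; F_rep = 29·(1,-1)/2² = (7.2500,-7.2500)
o2: d²=149 > ρ²=42 → inactive
o3: d²=137 > ρ²=42 → inactive
F = F_att + ΣF_rep = (19.7500,-18.5000)
Δp = p'−p = (4.9375,-4.6250); α = Δx/Fx = (79/16) / (79/4) = 1/4
check: Δy/Fy = (-37/8) / (-37/2) = 1/4 ✓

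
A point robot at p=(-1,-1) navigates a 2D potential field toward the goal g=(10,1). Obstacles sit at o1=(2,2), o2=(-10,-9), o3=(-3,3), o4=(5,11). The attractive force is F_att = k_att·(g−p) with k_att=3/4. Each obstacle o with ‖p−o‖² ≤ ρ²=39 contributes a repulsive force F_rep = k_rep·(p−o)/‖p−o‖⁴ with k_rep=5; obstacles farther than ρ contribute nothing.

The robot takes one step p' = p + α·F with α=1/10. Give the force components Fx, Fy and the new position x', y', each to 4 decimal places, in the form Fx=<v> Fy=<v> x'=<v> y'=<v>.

F_att = 3/4·(g−p) = 3/4·(11,2) = (8.2500,1.5000)
o1: d²=18 ≤ ρ²=39; F_rep = 5·(-3,-3)/18² = (-0.0463,-0.0463)
o2: d²=145 > ρ²=39 → inactive
o3: d²=20 ≤ ρ²=39; F_rep = 5·(2,-4)/20² = (0.0250,-0.0500)
o4: d²=180 > ρ²=39 → inactive
F = F_att + ΣF_rep = (8.2287,1.4037)
p' = p + 1/10·F = (-0.1771,-0.8596)

Fx=8.2287 Fy=1.4037 x'=-0.1771 y'=-0.8596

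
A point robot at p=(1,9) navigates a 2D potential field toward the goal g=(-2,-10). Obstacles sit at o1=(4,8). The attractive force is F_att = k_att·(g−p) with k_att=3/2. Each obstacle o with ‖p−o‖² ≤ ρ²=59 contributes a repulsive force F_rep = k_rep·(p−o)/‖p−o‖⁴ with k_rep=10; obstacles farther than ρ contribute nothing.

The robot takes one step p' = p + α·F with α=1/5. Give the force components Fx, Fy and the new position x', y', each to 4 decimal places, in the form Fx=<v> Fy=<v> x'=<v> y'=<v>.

Fx=-4.8000 Fy=-28.4000 x'=0.0400 y'=3.3200

F_att = 3/2·(g−p) = 3/2·(-3,-19) = (-4.5000,-28.5000)
o1: d²=10 ≤ ρ²=59; F_rep = 10·(-3,1)/10² = (-0.3000,0.1000)
F = F_att + ΣF_rep = (-4.8000,-28.4000)
p' = p + 1/5·F = (0.0400,3.3200)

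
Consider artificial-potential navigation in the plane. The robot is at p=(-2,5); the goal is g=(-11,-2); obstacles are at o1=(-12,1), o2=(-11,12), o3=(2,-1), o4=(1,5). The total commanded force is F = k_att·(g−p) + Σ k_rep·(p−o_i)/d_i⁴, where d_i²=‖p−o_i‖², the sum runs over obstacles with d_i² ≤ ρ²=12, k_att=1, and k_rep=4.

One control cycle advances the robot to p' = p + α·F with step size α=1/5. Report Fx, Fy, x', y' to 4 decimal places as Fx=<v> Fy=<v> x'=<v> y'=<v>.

F_att = 1·(g−p) = 1·(-9,-7) = (-9.0000,-7.0000)
o1: d²=116 > ρ²=12 → inactive
o2: d²=130 > ρ²=12 → inactive
o3: d²=52 > ρ²=12 → inactive
o4: d²=9 ≤ ρ²=12; F_rep = 4·(-3,0)/9² = (-0.1481,0.0000)
F = F_att + ΣF_rep = (-9.1481,-7.0000)
p' = p + 1/5·F = (-3.8296,3.6000)

Fx=-9.1481 Fy=-7.0000 x'=-3.8296 y'=3.6000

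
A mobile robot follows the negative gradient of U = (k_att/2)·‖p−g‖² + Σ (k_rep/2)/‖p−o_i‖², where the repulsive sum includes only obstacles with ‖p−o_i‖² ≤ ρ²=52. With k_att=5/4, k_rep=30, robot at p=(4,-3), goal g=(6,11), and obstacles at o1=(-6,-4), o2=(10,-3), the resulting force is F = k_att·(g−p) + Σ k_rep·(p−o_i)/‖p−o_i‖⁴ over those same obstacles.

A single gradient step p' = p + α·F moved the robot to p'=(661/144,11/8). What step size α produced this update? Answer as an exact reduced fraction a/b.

F_att = 5/4·(g−p) = 5/4·(2,14) = (2.5000,17.5000)
o1: d²=101 > ρ²=52 → inactive
o2: d²=36 ≤ ρ²=52; F_rep = 30·(-6,0)/36² = (-0.1389,0.0000)
F = F_att + ΣF_rep = (2.3611,17.5000)
Δp = p'−p = (0.5903,4.3750); α = Δx/Fx = (85/144) / (85/36) = 1/4
check: Δy/Fy = (35/8) / (35/2) = 1/4 ✓

α = 1/4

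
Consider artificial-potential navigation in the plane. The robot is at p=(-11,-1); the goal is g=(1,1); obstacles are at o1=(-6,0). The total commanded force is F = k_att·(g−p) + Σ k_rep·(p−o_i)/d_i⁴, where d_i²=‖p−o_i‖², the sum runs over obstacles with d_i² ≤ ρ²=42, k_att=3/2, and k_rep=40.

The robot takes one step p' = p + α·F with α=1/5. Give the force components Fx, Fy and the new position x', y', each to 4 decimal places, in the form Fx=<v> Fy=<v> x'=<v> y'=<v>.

Fx=17.7041 Fy=2.9408 x'=-7.4592 y'=-0.4118

F_att = 3/2·(g−p) = 3/2·(12,2) = (18.0000,3.0000)
o1: d²=26 ≤ ρ²=42; F_rep = 40·(-5,-1)/26² = (-0.2959,-0.0592)
F = F_att + ΣF_rep = (17.7041,2.9408)
p' = p + 1/5·F = (-7.4592,-0.4118)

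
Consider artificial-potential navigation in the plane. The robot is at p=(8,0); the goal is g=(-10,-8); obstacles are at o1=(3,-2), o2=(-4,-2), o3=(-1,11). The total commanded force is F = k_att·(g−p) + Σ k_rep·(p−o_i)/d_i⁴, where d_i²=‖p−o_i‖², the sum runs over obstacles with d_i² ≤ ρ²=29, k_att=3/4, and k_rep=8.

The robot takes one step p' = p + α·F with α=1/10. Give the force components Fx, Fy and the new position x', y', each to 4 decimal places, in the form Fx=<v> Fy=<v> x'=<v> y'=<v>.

F_att = 3/4·(g−p) = 3/4·(-18,-8) = (-13.5000,-6.0000)
o1: d²=29 ≤ ρ²=29; F_rep = 8·(5,2)/29² = (0.0476,0.0190)
o2: d²=148 > ρ²=29 → inactive
o3: d²=202 > ρ²=29 → inactive
F = F_att + ΣF_rep = (-13.4524,-5.9810)
p' = p + 1/10·F = (6.6548,-0.5981)

Fx=-13.4524 Fy=-5.9810 x'=6.6548 y'=-0.5981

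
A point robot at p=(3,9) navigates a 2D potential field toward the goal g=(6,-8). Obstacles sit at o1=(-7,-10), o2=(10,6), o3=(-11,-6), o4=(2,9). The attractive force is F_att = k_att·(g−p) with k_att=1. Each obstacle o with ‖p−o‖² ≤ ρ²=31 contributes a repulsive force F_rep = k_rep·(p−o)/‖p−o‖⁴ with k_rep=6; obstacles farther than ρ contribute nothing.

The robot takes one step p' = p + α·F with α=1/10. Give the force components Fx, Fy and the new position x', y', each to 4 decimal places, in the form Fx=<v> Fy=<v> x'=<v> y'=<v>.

Fx=9.0000 Fy=-17.0000 x'=3.9000 y'=7.3000

F_att = 1·(g−p) = 1·(3,-17) = (3.0000,-17.0000)
o1: d²=461 > ρ²=31 → inactive
o2: d²=58 > ρ²=31 → inactive
o3: d²=421 > ρ²=31 → inactive
o4: d²=1 ≤ ρ²=31; F_rep = 6·(1,0)/1² = (6.0000,0.0000)
F = F_att + ΣF_rep = (9.0000,-17.0000)
p' = p + 1/10·F = (3.9000,7.3000)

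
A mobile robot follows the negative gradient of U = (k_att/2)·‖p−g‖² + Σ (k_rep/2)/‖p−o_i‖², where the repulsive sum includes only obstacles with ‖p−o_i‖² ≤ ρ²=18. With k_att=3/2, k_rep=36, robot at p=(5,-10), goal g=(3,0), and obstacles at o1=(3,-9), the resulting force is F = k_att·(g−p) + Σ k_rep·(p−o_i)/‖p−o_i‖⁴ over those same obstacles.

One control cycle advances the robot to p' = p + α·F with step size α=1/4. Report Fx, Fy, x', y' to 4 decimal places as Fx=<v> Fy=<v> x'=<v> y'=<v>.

Fx=-0.1200 Fy=13.5600 x'=4.9700 y'=-6.6100

F_att = 3/2·(g−p) = 3/2·(-2,10) = (-3.0000,15.0000)
o1: d²=5 ≤ ρ²=18; F_rep = 36·(2,-1)/5² = (2.8800,-1.4400)
F = F_att + ΣF_rep = (-0.1200,13.5600)
p' = p + 1/4·F = (4.9700,-6.6100)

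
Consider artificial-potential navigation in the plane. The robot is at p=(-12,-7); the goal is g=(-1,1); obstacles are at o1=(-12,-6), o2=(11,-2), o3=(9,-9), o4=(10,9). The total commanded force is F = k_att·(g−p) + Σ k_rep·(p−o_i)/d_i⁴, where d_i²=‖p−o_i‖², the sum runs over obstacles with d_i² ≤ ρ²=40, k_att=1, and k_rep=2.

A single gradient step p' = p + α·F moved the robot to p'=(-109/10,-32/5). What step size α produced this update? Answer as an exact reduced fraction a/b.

α = 1/10

F_att = 1·(g−p) = 1·(11,8) = (11.0000,8.0000)
o1: d²=1 ≤ ρ²=40; F_rep = 2·(0,-1)/1² = (0.0000,-2.0000)
o2: d²=554 > ρ²=40 → inactive
o3: d²=445 > ρ²=40 → inactive
o4: d²=740 > ρ²=40 → inactive
F = F_att + ΣF_rep = (11.0000,6.0000)
Δp = p'−p = (1.1000,0.6000); α = Δx/Fx = (11/10) / (11) = 1/10
check: Δy/Fy = (3/5) / (6) = 1/10 ✓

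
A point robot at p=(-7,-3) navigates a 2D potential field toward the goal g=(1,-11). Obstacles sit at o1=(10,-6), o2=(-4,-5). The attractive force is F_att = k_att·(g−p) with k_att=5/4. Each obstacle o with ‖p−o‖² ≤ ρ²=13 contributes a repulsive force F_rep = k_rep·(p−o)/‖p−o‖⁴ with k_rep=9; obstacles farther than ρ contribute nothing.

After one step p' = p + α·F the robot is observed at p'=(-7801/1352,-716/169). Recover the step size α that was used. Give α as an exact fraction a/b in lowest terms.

F_att = 5/4·(g−p) = 5/4·(8,-8) = (10.0000,-10.0000)
o1: d²=298 > ρ²=13 → inactive
o2: d²=13 ≤ ρ²=13; F_rep = 9·(-3,2)/13² = (-0.1598,0.1065)
F = F_att + ΣF_rep = (9.8402,-9.8935)
Δp = p'−p = (1.2300,-1.2367); α = Δx/Fx = (1663/1352) / (1663/169) = 1/8
check: Δy/Fy = (-209/169) / (-1672/169) = 1/8 ✓

α = 1/8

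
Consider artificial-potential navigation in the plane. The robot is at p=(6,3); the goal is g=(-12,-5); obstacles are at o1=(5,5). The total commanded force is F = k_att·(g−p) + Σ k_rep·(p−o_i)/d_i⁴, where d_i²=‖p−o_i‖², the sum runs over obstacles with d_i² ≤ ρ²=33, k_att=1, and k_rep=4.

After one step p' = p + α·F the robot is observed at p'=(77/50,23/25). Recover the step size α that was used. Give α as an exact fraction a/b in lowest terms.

α = 1/4

F_att = 1·(g−p) = 1·(-18,-8) = (-18.0000,-8.0000)
o1: d²=5 ≤ ρ²=33; F_rep = 4·(1,-2)/5² = (0.1600,-0.3200)
F = F_att + ΣF_rep = (-17.8400,-8.3200)
Δp = p'−p = (-4.4600,-2.0800); α = Δx/Fx = (-223/50) / (-446/25) = 1/4
check: Δy/Fy = (-52/25) / (-208/25) = 1/4 ✓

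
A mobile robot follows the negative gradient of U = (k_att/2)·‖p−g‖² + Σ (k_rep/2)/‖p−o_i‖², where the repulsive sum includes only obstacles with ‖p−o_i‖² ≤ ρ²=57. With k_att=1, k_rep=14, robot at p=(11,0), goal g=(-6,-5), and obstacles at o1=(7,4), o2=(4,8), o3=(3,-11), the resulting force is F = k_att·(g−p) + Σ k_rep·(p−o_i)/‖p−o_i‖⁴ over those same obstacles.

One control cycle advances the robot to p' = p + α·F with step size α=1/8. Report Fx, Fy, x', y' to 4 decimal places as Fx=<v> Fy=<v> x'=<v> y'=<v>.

Fx=-16.9453 Fy=-5.0547 x'=8.8818 y'=-0.6318

F_att = 1·(g−p) = 1·(-17,-5) = (-17.0000,-5.0000)
o1: d²=32 ≤ ρ²=57; F_rep = 14·(4,-4)/32² = (0.0547,-0.0547)
o2: d²=113 > ρ²=57 → inactive
o3: d²=185 > ρ²=57 → inactive
F = F_att + ΣF_rep = (-16.9453,-5.0547)
p' = p + 1/8·F = (8.8818,-0.6318)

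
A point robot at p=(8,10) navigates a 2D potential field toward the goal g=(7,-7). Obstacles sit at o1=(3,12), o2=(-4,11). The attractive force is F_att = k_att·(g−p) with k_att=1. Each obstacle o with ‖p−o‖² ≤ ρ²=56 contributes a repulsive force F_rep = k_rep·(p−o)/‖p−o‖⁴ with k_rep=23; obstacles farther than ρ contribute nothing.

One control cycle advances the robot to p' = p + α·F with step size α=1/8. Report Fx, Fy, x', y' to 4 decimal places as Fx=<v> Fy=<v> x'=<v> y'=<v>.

F_att = 1·(g−p) = 1·(-1,-17) = (-1.0000,-17.0000)
o1: d²=29 ≤ ρ²=56; F_rep = 23·(5,-2)/29² = (0.1367,-0.0547)
o2: d²=145 > ρ²=56 → inactive
F = F_att + ΣF_rep = (-0.8633,-17.0547)
p' = p + 1/8·F = (7.8921,7.8682)

Fx=-0.8633 Fy=-17.0547 x'=7.8921 y'=7.8682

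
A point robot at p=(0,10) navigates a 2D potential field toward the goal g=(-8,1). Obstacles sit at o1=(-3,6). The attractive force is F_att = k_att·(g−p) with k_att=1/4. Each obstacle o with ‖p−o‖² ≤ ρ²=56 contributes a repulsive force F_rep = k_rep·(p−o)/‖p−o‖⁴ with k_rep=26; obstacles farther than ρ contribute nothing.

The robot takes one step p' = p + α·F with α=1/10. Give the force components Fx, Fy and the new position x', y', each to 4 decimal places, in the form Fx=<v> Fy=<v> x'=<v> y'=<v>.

F_att = 1/4·(g−p) = 1/4·(-8,-9) = (-2.0000,-2.2500)
o1: d²=25 ≤ ρ²=56; F_rep = 26·(3,4)/25² = (0.1248,0.1664)
F = F_att + ΣF_rep = (-1.8752,-2.0836)
p' = p + 1/10·F = (-0.1875,9.7916)

Fx=-1.8752 Fy=-2.0836 x'=-0.1875 y'=9.7916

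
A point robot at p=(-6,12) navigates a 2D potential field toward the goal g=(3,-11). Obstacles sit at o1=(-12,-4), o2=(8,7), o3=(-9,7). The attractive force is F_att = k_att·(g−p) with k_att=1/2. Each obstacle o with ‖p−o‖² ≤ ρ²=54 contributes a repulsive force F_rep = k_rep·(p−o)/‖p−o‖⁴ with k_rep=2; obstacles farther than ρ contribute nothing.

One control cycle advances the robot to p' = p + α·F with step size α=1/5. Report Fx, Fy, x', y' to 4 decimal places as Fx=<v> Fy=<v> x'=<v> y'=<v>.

Fx=4.5052 Fy=-11.4913 x'=-5.0990 y'=9.7017

F_att = 1/2·(g−p) = 1/2·(9,-23) = (4.5000,-11.5000)
o1: d²=292 > ρ²=54 → inactive
o2: d²=221 > ρ²=54 → inactive
o3: d²=34 ≤ ρ²=54; F_rep = 2·(3,5)/34² = (0.0052,0.0087)
F = F_att + ΣF_rep = (4.5052,-11.4913)
p' = p + 1/5·F = (-5.0990,9.7017)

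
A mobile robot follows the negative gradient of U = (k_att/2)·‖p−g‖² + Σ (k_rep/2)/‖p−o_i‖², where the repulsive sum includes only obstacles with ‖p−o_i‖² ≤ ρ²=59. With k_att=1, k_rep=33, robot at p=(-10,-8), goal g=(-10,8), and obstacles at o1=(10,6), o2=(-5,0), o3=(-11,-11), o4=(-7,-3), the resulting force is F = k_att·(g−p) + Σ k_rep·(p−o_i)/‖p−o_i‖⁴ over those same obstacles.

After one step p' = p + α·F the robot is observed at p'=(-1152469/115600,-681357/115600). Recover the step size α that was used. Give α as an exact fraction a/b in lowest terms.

F_att = 1·(g−p) = 1·(0,16) = (0.0000,16.0000)
o1: d²=596 > ρ²=59 → inactive
o2: d²=89 > ρ²=59 → inactive
o3: d²=10 ≤ ρ²=59; F_rep = 33·(1,3)/10² = (0.3300,0.9900)
o4: d²=34 ≤ ρ²=59; F_rep = 33·(-3,-5)/34² = (-0.0856,-0.1427)
F = F_att + ΣF_rep = (0.2444,16.8473)
Δp = p'−p = (0.0305,2.1059); α = Δx/Fx = (3531/115600) / (3531/14450) = 1/8
check: Δy/Fy = (243443/115600) / (243443/14450) = 1/8 ✓

α = 1/8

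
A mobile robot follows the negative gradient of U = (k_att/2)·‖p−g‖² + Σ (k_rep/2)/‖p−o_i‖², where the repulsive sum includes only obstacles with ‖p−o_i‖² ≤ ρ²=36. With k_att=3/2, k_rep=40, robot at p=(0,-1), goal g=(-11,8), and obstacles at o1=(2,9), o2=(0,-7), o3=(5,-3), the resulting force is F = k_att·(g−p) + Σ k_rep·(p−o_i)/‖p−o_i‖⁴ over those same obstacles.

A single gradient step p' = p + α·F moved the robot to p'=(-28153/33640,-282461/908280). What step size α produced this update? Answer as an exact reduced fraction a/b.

α = 1/20

F_att = 3/2·(g−p) = 3/2·(-11,9) = (-16.5000,13.5000)
o1: d²=104 > ρ²=36 → inactive
o2: d²=36 ≤ ρ²=36; F_rep = 40·(0,6)/36² = (0.0000,0.1852)
o3: d²=29 ≤ ρ²=36; F_rep = 40·(-5,2)/29² = (-0.2378,0.0951)
F = F_att + ΣF_rep = (-16.7378,13.7803)
Δp = p'−p = (-0.8369,0.6890); α = Δx/Fx = (-28153/33640) / (-28153/1682) = 1/20
check: Δy/Fy = (625819/908280) / (625819/45414) = 1/20 ✓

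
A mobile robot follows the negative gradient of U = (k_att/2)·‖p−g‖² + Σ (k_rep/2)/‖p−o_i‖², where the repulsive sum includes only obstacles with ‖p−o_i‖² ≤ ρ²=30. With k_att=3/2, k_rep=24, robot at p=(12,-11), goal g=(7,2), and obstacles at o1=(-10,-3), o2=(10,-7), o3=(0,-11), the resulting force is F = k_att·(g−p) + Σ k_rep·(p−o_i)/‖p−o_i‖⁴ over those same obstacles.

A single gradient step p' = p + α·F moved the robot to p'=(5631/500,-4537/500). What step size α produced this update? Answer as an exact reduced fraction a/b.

F_att = 3/2·(g−p) = 3/2·(-5,13) = (-7.5000,19.5000)
o1: d²=548 > ρ²=30 → inactive
o2: d²=20 ≤ ρ²=30; F_rep = 24·(2,-4)/20² = (0.1200,-0.2400)
o3: d²=144 > ρ²=30 → inactive
F = F_att + ΣF_rep = (-7.3800,19.2600)
Δp = p'−p = (-0.7380,1.9260); α = Δx/Fx = (-369/500) / (-369/50) = 1/10
check: Δy/Fy = (963/500) / (963/50) = 1/10 ✓

α = 1/10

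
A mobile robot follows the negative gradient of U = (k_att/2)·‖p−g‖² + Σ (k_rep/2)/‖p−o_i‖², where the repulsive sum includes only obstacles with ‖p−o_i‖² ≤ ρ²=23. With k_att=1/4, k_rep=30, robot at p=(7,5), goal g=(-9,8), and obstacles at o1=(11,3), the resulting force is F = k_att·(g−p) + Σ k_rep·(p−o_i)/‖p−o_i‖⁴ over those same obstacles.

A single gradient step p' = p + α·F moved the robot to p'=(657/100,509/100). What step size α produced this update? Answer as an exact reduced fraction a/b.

α = 1/10

F_att = 1/4·(g−p) = 1/4·(-16,3) = (-4.0000,0.7500)
o1: d²=20 ≤ ρ²=23; F_rep = 30·(-4,2)/20² = (-0.3000,0.1500)
F = F_att + ΣF_rep = (-4.3000,0.9000)
Δp = p'−p = (-0.4300,0.0900); α = Δx/Fx = (-43/100) / (-43/10) = 1/10
check: Δy/Fy = (9/100) / (9/10) = 1/10 ✓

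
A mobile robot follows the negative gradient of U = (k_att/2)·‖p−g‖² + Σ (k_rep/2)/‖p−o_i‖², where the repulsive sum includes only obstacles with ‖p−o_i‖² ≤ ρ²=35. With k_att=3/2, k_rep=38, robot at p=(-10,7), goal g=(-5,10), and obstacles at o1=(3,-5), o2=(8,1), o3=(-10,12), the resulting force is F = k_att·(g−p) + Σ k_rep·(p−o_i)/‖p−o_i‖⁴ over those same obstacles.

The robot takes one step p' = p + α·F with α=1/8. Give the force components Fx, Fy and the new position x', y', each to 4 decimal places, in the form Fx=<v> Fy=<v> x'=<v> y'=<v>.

Fx=7.5000 Fy=4.1960 x'=-9.0625 y'=7.5245

F_att = 3/2·(g−p) = 3/2·(5,3) = (7.5000,4.5000)
o1: d²=313 > ρ²=35 → inactive
o2: d²=360 > ρ²=35 → inactive
o3: d²=25 ≤ ρ²=35; F_rep = 38·(0,-5)/25² = (0.0000,-0.3040)
F = F_att + ΣF_rep = (7.5000,4.1960)
p' = p + 1/8·F = (-9.0625,7.5245)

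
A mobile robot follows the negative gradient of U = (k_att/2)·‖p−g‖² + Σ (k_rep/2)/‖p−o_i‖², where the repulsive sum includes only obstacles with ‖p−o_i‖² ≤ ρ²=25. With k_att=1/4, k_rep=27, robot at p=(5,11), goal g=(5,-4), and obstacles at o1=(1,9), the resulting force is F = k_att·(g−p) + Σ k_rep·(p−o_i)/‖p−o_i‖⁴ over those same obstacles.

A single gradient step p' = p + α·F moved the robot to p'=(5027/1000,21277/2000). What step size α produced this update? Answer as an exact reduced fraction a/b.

F_att = 1/4·(g−p) = 1/4·(0,-15) = (0.0000,-3.7500)
o1: d²=20 ≤ ρ²=25; F_rep = 27·(4,2)/20² = (0.2700,0.1350)
F = F_att + ΣF_rep = (0.2700,-3.6150)
Δp = p'−p = (0.0270,-0.3615); α = Δx/Fx = (27/1000) / (27/100) = 1/10
check: Δy/Fy = (-723/2000) / (-723/200) = 1/10 ✓

α = 1/10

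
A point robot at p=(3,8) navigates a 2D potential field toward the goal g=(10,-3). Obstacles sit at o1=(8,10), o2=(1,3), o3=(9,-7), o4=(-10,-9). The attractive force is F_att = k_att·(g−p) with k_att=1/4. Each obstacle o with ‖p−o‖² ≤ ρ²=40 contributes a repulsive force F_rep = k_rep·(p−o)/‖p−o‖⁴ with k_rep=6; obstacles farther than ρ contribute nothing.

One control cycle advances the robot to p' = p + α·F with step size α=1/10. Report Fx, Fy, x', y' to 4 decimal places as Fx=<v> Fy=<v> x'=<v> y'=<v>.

F_att = 1/4·(g−p) = 1/4·(7,-11) = (1.7500,-2.7500)
o1: d²=29 ≤ ρ²=40; F_rep = 6·(-5,-2)/29² = (-0.0357,-0.0143)
o2: d²=29 ≤ ρ²=40; F_rep = 6·(2,5)/29² = (0.0143,0.0357)
o3: d²=261 > ρ²=40 → inactive
o4: d²=458 > ρ²=40 → inactive
F = F_att + ΣF_rep = (1.7286,-2.7286)
p' = p + 1/10·F = (3.1729,7.7271)

Fx=1.7286 Fy=-2.7286 x'=3.1729 y'=7.7271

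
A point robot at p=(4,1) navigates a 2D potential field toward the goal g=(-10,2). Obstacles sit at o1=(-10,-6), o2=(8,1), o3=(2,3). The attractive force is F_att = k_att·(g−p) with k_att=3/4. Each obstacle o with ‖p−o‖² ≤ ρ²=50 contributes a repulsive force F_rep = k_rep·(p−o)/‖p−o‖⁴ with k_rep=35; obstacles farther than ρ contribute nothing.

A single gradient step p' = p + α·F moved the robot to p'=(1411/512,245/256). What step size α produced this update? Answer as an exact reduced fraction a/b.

α = 1/8

F_att = 3/4·(g−p) = 3/4·(-14,1) = (-10.5000,0.7500)
o1: d²=245 > ρ²=50 → inactive
o2: d²=16 ≤ ρ²=50; F_rep = 35·(-4,0)/16² = (-0.5469,0.0000)
o3: d²=8 ≤ ρ²=50; F_rep = 35·(2,-2)/8² = (1.0938,-1.0938)
F = F_att + ΣF_rep = (-9.9531,-0.3438)
Δp = p'−p = (-1.2441,-0.0430); α = Δx/Fx = (-637/512) / (-637/64) = 1/8
check: Δy/Fy = (-11/256) / (-11/32) = 1/8 ✓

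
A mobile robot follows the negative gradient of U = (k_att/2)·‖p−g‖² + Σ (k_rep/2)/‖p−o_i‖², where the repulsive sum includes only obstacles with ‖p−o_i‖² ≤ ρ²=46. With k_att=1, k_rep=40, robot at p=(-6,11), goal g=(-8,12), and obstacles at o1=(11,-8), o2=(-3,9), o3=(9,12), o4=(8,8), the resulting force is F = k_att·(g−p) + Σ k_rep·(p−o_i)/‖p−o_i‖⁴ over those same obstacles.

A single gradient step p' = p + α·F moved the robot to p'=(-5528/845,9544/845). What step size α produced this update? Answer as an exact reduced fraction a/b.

α = 1/5

F_att = 1·(g−p) = 1·(-2,1) = (-2.0000,1.0000)
o1: d²=650 > ρ²=46 → inactive
o2: d²=13 ≤ ρ²=46; F_rep = 40·(-3,2)/13² = (-0.7101,0.4734)
o3: d²=226 > ρ²=46 → inactive
o4: d²=205 > ρ²=46 → inactive
F = F_att + ΣF_rep = (-2.7101,1.4734)
Δp = p'−p = (-0.5420,0.2947); α = Δx/Fx = (-458/845) / (-458/169) = 1/5
check: Δy/Fy = (249/845) / (249/169) = 1/5 ✓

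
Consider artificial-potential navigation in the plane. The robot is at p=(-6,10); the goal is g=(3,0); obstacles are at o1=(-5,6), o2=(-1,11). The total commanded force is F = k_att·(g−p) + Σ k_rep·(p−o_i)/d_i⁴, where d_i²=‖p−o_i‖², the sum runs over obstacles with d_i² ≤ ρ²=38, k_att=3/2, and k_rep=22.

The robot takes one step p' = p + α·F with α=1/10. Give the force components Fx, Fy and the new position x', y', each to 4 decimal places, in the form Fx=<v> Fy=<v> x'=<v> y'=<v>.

F_att = 3/2·(g−p) = 3/2·(9,-10) = (13.5000,-15.0000)
o1: d²=17 ≤ ρ²=38; F_rep = 22·(-1,4)/17² = (-0.0761,0.3045)
o2: d²=26 ≤ ρ²=38; F_rep = 22·(-5,-1)/26² = (-0.1627,-0.0325)
F = F_att + ΣF_rep = (13.2612,-14.7280)
p' = p + 1/10·F = (-4.6739,8.5272)

Fx=13.2612 Fy=-14.7280 x'=-4.6739 y'=8.5272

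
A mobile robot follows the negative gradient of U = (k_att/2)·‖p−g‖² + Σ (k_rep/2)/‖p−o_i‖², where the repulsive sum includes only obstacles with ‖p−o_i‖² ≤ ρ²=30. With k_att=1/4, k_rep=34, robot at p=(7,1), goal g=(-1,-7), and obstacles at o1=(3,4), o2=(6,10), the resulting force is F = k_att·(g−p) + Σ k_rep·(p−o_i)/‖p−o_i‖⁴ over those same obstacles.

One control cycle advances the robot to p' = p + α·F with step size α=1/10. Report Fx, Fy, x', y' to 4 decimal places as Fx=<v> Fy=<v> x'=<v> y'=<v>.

Fx=-1.7824 Fy=-2.1632 x'=6.8218 y'=0.7837

F_att = 1/4·(g−p) = 1/4·(-8,-8) = (-2.0000,-2.0000)
o1: d²=25 ≤ ρ²=30; F_rep = 34·(4,-3)/25² = (0.2176,-0.1632)
o2: d²=82 > ρ²=30 → inactive
F = F_att + ΣF_rep = (-1.7824,-2.1632)
p' = p + 1/10·F = (6.8218,0.7837)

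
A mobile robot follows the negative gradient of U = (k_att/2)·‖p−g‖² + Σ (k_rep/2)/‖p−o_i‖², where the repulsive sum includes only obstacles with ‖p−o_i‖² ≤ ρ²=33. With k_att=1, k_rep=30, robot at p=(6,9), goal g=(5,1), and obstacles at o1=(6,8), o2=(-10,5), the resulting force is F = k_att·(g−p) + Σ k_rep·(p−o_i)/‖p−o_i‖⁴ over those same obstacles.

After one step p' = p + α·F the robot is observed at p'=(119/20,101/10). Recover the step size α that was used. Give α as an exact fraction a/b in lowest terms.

α = 1/20

F_att = 1·(g−p) = 1·(-1,-8) = (-1.0000,-8.0000)
o1: d²=1 ≤ ρ²=33; F_rep = 30·(0,1)/1² = (0.0000,30.0000)
o2: d²=272 > ρ²=33 → inactive
F = F_att + ΣF_rep = (-1.0000,22.0000)
Δp = p'−p = (-0.0500,1.1000); α = Δx/Fx = (-1/20) / (-1) = 1/20
check: Δy/Fy = (11/10) / (22) = 1/20 ✓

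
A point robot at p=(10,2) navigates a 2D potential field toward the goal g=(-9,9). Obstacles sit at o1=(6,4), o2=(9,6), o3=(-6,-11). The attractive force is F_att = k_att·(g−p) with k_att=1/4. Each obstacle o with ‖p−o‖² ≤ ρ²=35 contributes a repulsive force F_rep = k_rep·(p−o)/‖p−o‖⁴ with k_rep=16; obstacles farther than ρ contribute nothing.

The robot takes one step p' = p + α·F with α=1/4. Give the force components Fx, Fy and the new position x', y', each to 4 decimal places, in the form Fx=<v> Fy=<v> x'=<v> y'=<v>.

Fx=-4.5346 Fy=1.4485 x'=8.8663 y'=2.3621

F_att = 1/4·(g−p) = 1/4·(-19,7) = (-4.7500,1.7500)
o1: d²=20 ≤ ρ²=35; F_rep = 16·(4,-2)/20² = (0.1600,-0.0800)
o2: d²=17 ≤ ρ²=35; F_rep = 16·(1,-4)/17² = (0.0554,-0.2215)
o3: d²=425 > ρ²=35 → inactive
F = F_att + ΣF_rep = (-4.5346,1.4485)
p' = p + 1/4·F = (8.8663,2.3621)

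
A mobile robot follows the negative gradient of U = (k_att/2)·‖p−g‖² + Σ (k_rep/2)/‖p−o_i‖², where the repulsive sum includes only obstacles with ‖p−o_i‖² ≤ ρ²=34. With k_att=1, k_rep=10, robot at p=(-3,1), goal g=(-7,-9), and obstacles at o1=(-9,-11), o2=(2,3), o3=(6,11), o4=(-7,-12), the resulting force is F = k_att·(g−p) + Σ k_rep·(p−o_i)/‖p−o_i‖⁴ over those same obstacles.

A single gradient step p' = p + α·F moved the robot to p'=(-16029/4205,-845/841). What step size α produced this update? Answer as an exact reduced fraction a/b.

F_att = 1·(g−p) = 1·(-4,-10) = (-4.0000,-10.0000)
o1: d²=180 > ρ²=34 → inactive
o2: d²=29 ≤ ρ²=34; F_rep = 10·(-5,-2)/29² = (-0.0595,-0.0238)
o3: d²=181 > ρ²=34 → inactive
o4: d²=185 > ρ²=34 → inactive
F = F_att + ΣF_rep = (-4.0595,-10.0238)
Δp = p'−p = (-0.8119,-2.0048); α = Δx/Fx = (-3414/4205) / (-3414/841) = 1/5
check: Δy/Fy = (-1686/841) / (-8430/841) = 1/5 ✓

α = 1/5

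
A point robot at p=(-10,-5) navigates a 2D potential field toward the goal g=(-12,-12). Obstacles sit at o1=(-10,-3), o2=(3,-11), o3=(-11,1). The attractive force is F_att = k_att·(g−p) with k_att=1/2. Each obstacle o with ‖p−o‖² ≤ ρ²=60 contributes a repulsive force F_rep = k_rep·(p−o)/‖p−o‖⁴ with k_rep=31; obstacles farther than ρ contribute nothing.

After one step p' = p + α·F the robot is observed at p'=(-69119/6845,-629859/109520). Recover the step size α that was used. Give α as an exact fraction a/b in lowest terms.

F_att = 1/2·(g−p) = 1/2·(-2,-7) = (-1.0000,-3.5000)
o1: d²=4 ≤ ρ²=60; F_rep = 31·(0,-2)/4² = (0.0000,-3.8750)
o2: d²=205 > ρ²=60 → inactive
o3: d²=37 ≤ ρ²=60; F_rep = 31·(1,-6)/37² = (0.0226,-0.1359)
F = F_att + ΣF_rep = (-0.9774,-7.5109)
Δp = p'−p = (-0.0977,-0.7511); α = Δx/Fx = (-669/6845) / (-1338/1369) = 1/10
check: Δy/Fy = (-82259/109520) / (-82259/10952) = 1/10 ✓

α = 1/10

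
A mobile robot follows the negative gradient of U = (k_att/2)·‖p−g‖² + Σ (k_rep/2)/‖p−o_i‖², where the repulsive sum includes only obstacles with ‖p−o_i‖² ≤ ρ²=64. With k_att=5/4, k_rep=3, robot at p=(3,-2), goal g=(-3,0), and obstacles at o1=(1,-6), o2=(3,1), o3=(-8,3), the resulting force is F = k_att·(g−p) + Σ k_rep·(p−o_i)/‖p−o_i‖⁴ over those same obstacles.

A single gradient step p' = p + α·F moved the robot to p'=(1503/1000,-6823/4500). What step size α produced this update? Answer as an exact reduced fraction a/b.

F_att = 5/4·(g−p) = 5/4·(-6,2) = (-7.5000,2.5000)
o1: d²=20 ≤ ρ²=64; F_rep = 3·(2,4)/20² = (0.0150,0.0300)
o2: d²=9 ≤ ρ²=64; F_rep = 3·(0,-3)/9² = (0.0000,-0.1111)
o3: d²=146 > ρ²=64 → inactive
F = F_att + ΣF_rep = (-7.4850,2.4189)
Δp = p'−p = (-1.4970,0.4838); α = Δx/Fx = (-1497/1000) / (-1497/200) = 1/5
check: Δy/Fy = (2177/4500) / (2177/900) = 1/5 ✓

α = 1/5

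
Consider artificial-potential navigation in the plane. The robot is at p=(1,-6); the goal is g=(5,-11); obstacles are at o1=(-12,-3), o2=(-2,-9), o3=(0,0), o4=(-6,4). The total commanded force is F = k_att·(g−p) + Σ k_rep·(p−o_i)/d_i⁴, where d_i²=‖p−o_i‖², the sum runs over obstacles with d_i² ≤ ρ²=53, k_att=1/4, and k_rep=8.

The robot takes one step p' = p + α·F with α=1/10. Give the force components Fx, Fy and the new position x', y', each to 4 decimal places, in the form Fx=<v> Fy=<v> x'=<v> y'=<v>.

F_att = 1/4·(g−p) = 1/4·(4,-5) = (1.0000,-1.2500)
o1: d²=178 > ρ²=53 → inactive
o2: d²=18 ≤ ρ²=53; F_rep = 8·(3,3)/18² = (0.0741,0.0741)
o3: d²=37 ≤ ρ²=53; F_rep = 8·(1,-6)/37² = (0.0058,-0.0351)
o4: d²=149 > ρ²=53 → inactive
F = F_att + ΣF_rep = (1.0799,-1.2110)
p' = p + 1/10·F = (1.1080,-6.1211)

Fx=1.0799 Fy=-1.2110 x'=1.1080 y'=-6.1211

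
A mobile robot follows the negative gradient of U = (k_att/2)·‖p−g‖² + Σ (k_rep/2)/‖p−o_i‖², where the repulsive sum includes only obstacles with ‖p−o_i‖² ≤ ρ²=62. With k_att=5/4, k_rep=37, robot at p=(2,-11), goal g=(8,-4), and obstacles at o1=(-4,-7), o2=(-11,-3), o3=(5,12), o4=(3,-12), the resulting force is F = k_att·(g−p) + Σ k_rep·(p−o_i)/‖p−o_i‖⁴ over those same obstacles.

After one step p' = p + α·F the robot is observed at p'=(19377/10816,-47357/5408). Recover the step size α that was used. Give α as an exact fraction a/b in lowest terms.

F_att = 5/4·(g−p) = 5/4·(6,7) = (7.5000,8.7500)
o1: d²=52 ≤ ρ²=62; F_rep = 37·(6,-4)/52² = (0.0821,-0.0547)
o2: d²=233 > ρ²=62 → inactive
o3: d²=538 > ρ²=62 → inactive
o4: d²=2 ≤ ρ²=62; F_rep = 37·(-1,1)/2² = (-9.2500,9.2500)
F = F_att + ΣF_rep = (-1.6679,17.9453)
Δp = p'−p = (-0.2085,2.2432); α = Δx/Fx = (-2255/10816) / (-2255/1352) = 1/8
check: Δy/Fy = (12131/5408) / (12131/676) = 1/8 ✓

α = 1/8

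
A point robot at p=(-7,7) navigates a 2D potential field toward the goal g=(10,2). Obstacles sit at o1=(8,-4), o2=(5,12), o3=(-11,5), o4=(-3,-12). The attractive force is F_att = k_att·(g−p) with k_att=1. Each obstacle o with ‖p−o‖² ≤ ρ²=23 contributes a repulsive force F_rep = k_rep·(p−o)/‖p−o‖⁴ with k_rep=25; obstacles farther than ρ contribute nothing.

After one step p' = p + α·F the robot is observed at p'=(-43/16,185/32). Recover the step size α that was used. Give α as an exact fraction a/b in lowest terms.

F_att = 1·(g−p) = 1·(17,-5) = (17.0000,-5.0000)
o1: d²=346 > ρ²=23 → inactive
o2: d²=169 > ρ²=23 → inactive
o3: d²=20 ≤ ρ²=23; F_rep = 25·(4,2)/20² = (0.2500,0.1250)
o4: d²=377 > ρ²=23 → inactive
F = F_att + ΣF_rep = (17.2500,-4.8750)
Δp = p'−p = (4.3125,-1.2188); α = Δx/Fx = (69/16) / (69/4) = 1/4
check: Δy/Fy = (-39/32) / (-39/8) = 1/4 ✓

α = 1/4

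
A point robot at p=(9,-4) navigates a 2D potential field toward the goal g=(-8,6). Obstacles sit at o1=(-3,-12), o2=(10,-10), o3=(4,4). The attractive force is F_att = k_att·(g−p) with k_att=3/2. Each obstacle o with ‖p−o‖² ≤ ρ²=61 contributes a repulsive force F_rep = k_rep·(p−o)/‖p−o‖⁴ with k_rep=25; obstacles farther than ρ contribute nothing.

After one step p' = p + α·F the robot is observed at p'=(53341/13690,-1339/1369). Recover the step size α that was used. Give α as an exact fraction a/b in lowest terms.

α = 1/5

F_att = 3/2·(g−p) = 3/2·(-17,10) = (-25.5000,15.0000)
o1: d²=208 > ρ²=61 → inactive
o2: d²=37 ≤ ρ²=61; F_rep = 25·(-1,6)/37² = (-0.0183,0.1096)
o3: d²=89 > ρ²=61 → inactive
F = F_att + ΣF_rep = (-25.5183,15.1096)
Δp = p'−p = (-5.1037,3.0219); α = Δx/Fx = (-69869/13690) / (-69869/2738) = 1/5
check: Δy/Fy = (4137/1369) / (20685/1369) = 1/5 ✓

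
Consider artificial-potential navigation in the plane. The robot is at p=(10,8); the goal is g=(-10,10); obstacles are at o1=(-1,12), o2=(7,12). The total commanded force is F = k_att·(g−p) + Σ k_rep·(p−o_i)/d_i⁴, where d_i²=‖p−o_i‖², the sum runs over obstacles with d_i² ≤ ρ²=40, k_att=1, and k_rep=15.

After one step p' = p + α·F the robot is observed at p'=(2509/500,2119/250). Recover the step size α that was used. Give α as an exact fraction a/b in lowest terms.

F_att = 1·(g−p) = 1·(-20,2) = (-20.0000,2.0000)
o1: d²=137 > ρ²=40 → inactive
o2: d²=25 ≤ ρ²=40; F_rep = 15·(3,-4)/25² = (0.0720,-0.0960)
F = F_att + ΣF_rep = (-19.9280,1.9040)
Δp = p'−p = (-4.9820,0.4760); α = Δx/Fx = (-2491/500) / (-2491/125) = 1/4
check: Δy/Fy = (119/250) / (238/125) = 1/4 ✓

α = 1/4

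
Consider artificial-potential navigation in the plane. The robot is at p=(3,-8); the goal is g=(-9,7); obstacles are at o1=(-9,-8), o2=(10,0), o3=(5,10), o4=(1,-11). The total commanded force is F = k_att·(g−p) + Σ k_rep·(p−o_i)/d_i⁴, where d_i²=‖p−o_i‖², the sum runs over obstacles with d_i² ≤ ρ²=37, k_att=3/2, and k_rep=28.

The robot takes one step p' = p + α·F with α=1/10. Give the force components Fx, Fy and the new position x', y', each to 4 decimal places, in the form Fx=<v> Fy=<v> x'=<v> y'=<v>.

F_att = 3/2·(g−p) = 3/2·(-12,15) = (-18.0000,22.5000)
o1: d²=144 > ρ²=37 → inactive
o2: d²=113 > ρ²=37 → inactive
o3: d²=328 > ρ²=37 → inactive
o4: d²=13 ≤ ρ²=37; F_rep = 28·(2,3)/13² = (0.3314,0.4970)
F = F_att + ΣF_rep = (-17.6686,22.9970)
p' = p + 1/10·F = (1.2331,-5.7003)

Fx=-17.6686 Fy=22.9970 x'=1.2331 y'=-5.7003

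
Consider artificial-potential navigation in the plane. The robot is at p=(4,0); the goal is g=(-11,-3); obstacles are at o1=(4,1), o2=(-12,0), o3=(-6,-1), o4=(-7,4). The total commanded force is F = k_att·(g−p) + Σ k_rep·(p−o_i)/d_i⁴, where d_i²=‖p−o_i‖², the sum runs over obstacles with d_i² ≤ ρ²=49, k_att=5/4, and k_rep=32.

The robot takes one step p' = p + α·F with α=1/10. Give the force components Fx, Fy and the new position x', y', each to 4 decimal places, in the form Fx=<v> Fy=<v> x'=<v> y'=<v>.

Fx=-18.7500 Fy=-35.7500 x'=2.1250 y'=-3.5750

F_att = 5/4·(g−p) = 5/4·(-15,-3) = (-18.7500,-3.7500)
o1: d²=1 ≤ ρ²=49; F_rep = 32·(0,-1)/1² = (0.0000,-32.0000)
o2: d²=256 > ρ²=49 → inactive
o3: d²=101 > ρ²=49 → inactive
o4: d²=137 > ρ²=49 → inactive
F = F_att + ΣF_rep = (-18.7500,-35.7500)
p' = p + 1/10·F = (2.1250,-3.5750)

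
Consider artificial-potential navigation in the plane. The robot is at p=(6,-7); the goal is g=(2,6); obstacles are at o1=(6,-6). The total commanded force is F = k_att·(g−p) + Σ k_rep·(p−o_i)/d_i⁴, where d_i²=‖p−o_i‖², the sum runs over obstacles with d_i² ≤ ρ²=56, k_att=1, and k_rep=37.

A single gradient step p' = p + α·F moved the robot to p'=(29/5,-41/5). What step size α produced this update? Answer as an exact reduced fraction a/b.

α = 1/20

F_att = 1·(g−p) = 1·(-4,13) = (-4.0000,13.0000)
o1: d²=1 ≤ ρ²=56; F_rep = 37·(0,-1)/1² = (0.0000,-37.0000)
F = F_att + ΣF_rep = (-4.0000,-24.0000)
Δp = p'−p = (-0.2000,-1.2000); α = Δx/Fx = (-1/5) / (-4) = 1/20
check: Δy/Fy = (-6/5) / (-24) = 1/20 ✓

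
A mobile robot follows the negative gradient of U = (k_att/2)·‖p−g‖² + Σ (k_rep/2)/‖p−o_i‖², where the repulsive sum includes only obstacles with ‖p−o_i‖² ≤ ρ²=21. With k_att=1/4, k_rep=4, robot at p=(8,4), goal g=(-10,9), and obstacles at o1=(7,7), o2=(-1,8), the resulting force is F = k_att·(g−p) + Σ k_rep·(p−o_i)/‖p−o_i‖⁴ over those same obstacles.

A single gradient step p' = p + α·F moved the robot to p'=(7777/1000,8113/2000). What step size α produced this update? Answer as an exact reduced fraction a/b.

F_att = 1/4·(g−p) = 1/4·(-18,5) = (-4.5000,1.2500)
o1: d²=10 ≤ ρ²=21; F_rep = 4·(1,-3)/10² = (0.0400,-0.1200)
o2: d²=97 > ρ²=21 → inactive
F = F_att + ΣF_rep = (-4.4600,1.1300)
Δp = p'−p = (-0.2230,0.0565); α = Δx/Fx = (-223/1000) / (-223/50) = 1/20
check: Δy/Fy = (113/2000) / (113/100) = 1/20 ✓

α = 1/20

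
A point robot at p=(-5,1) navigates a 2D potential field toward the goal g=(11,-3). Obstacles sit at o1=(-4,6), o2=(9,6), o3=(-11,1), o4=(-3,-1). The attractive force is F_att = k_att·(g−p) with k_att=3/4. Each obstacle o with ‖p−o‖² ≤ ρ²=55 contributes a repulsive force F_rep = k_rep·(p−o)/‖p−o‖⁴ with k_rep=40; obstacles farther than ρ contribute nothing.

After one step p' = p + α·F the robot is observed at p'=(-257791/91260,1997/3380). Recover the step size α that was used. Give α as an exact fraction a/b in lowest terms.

α = 1/5

F_att = 3/4·(g−p) = 3/4·(16,-4) = (12.0000,-3.0000)
o1: d²=26 ≤ ρ²=55; F_rep = 40·(-1,-5)/26² = (-0.0592,-0.2959)
o2: d²=221 > ρ²=55 → inactive
o3: d²=36 ≤ ρ²=55; F_rep = 40·(6,0)/36² = (0.1852,0.0000)
o4: d²=8 ≤ ρ²=55; F_rep = 40·(-2,2)/8² = (-1.2500,1.2500)
F = F_att + ΣF_rep = (10.8760,-2.0459)
Δp = p'−p = (2.1752,-0.4092); α = Δx/Fx = (198509/91260) / (198509/18252) = 1/5
check: Δy/Fy = (-1383/3380) / (-1383/676) = 1/5 ✓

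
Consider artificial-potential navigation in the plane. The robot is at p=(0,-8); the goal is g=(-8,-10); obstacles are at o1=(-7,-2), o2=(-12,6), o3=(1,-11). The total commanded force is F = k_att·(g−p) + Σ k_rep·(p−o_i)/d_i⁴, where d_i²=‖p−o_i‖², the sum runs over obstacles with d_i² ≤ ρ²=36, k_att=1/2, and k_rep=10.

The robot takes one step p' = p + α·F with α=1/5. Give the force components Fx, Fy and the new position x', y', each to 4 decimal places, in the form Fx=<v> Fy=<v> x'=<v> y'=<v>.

F_att = 1/2·(g−p) = 1/2·(-8,-2) = (-4.0000,-1.0000)
o1: d²=85 > ρ²=36 → inactive
o2: d²=340 > ρ²=36 → inactive
o3: d²=10 ≤ ρ²=36; F_rep = 10·(-1,3)/10² = (-0.1000,0.3000)
F = F_att + ΣF_rep = (-4.1000,-0.7000)
p' = p + 1/5·F = (-0.8200,-8.1400)

Fx=-4.1000 Fy=-0.7000 x'=-0.8200 y'=-8.1400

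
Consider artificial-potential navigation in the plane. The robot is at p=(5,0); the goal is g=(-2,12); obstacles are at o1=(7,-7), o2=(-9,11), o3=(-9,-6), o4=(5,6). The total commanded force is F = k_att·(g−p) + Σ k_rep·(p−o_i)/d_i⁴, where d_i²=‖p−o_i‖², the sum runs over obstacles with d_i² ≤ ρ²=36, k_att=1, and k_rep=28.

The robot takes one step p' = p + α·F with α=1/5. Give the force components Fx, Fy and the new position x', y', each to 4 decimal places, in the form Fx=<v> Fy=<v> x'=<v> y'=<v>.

Fx=-7.0000 Fy=11.8704 x'=3.6000 y'=2.3741

F_att = 1·(g−p) = 1·(-7,12) = (-7.0000,12.0000)
o1: d²=53 > ρ²=36 → inactive
o2: d²=317 > ρ²=36 → inactive
o3: d²=232 > ρ²=36 → inactive
o4: d²=36 ≤ ρ²=36; F_rep = 28·(0,-6)/36² = (0.0000,-0.1296)
F = F_att + ΣF_rep = (-7.0000,11.8704)
p' = p + 1/5·F = (3.6000,2.3741)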